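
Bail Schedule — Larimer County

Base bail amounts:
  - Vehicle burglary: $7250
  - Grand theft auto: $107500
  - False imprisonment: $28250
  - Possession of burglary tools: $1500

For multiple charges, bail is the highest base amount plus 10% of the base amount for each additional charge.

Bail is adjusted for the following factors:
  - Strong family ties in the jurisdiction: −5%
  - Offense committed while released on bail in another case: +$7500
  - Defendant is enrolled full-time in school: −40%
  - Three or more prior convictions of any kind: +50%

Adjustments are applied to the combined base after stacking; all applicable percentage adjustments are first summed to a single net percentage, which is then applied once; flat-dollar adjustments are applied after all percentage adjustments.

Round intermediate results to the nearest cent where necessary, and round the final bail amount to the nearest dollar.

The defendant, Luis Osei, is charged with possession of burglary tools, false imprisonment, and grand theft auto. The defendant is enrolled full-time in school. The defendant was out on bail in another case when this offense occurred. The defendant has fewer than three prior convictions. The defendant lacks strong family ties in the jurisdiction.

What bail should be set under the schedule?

$73785

Base amounts from the schedule: possession of burglary tools $1500; false imprisonment $28250; grand theft auto $107500.
Stacking rule: highest base plus 10% of each additional charge. Highest is grand theft auto at $107500. Additional: $1500 × 10% = $150; $28250 × 10% = $2825. Combined base = $107500 + $2975 = $110475.
Defendant is enrolled full-time in school (−40%): $110475 × 0.6 = $66285.
Offense committed while released on bail in another case (+$7500 flat): $66285 + $7500 = $73785.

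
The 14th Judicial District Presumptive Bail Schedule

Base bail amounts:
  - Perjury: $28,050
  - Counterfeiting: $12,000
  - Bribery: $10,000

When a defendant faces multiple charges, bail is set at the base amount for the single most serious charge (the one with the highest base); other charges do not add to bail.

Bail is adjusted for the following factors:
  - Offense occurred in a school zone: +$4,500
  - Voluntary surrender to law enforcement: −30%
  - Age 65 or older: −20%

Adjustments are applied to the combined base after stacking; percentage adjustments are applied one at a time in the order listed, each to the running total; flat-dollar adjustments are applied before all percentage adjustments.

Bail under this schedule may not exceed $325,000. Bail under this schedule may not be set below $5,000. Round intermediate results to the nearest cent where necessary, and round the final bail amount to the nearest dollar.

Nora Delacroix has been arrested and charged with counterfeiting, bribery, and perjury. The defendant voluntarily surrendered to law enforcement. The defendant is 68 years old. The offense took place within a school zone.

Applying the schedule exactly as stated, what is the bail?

$18,228

Base amounts from the schedule: counterfeiting $12,000; bribery $10,000; perjury $28,050.
Stacking rule: use the highest base only. Highest is perjury at $28,050. Combined base = $28,050.
Offense occurred in a school zone (+$4,500 flat): $28,050 + $4,500 = $32,550.
Voluntary surrender to law enforcement (−30%): $32,550 × 0.7 = $22,785.
Age 65 or older (−20%): $22,785 × 0.8 = $18,228.
$18,228 is within the $325,000 maximum.
$18,228 is at or above the $5,000 minimum.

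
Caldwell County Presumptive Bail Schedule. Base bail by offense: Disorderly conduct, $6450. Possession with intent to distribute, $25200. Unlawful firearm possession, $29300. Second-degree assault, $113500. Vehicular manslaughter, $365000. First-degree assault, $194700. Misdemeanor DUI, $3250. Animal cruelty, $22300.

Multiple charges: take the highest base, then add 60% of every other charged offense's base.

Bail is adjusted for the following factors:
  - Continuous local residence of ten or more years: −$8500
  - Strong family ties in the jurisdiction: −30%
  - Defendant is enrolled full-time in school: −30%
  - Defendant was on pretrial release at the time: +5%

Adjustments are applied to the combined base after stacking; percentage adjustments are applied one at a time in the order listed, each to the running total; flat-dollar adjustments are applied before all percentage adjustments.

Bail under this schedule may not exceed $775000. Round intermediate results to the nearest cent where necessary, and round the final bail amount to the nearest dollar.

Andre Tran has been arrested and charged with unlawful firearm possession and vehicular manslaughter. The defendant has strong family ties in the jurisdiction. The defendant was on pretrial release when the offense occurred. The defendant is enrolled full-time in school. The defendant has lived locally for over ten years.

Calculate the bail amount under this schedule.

$192464

Base amounts from the schedule: unlawful firearm possession $29300; vehicular manslaughter $365000.
Stacking rule: highest base plus 60% of each additional charge. Highest is vehicular manslaughter at $365000. Additional: $29300 × 60% = $17580. Combined base = $365000 + $17580 = $382580.
Continuous local residence of ten or more years (−$8500 flat): $382580 − $8500 = $374080.
Strong family ties in the jurisdiction (−30%): $374080 × 0.7 = $261856.
Defendant is enrolled full-time in school (−30%): $261856 × 0.7 = $183299.20.
Defendant was on pretrial release at the time (+5%): $183299.20 × 1.05 = $192464.16.
$192464.16 is within the $775000 maximum.
Rounded to the nearest dollar: $192464.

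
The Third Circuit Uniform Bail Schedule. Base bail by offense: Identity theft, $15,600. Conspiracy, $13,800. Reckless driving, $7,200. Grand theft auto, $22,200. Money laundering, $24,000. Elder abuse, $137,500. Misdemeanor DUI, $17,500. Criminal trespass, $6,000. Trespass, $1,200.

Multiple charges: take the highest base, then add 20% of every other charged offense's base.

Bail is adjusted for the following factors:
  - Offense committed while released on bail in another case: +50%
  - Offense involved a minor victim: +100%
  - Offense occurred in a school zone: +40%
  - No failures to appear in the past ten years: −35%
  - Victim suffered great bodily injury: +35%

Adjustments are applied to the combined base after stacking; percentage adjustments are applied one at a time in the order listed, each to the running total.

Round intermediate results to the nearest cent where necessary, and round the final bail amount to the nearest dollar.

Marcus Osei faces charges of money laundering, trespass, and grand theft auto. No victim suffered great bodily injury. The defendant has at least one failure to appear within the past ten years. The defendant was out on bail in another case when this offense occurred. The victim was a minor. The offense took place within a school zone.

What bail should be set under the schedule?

$120,456

Base amounts from the schedule: money laundering $24,000; trespass $1,200; grand theft auto $22,200.
Stacking rule: highest base plus 20% of each additional charge. Highest is money laundering at $24,000. Additional: $1,200 × 20% = $240; $22,200 × 20% = $4,440. Combined base = $24,000 + $4,680 = $28,680.
Offense committed while released on bail in another case (+50%): $28,680 × 1.5 = $43,020.
Offense involved a minor victim (+100%): $43,020 × 2 = $86,040.
Offense occurred in a school zone (+40%): $86,040 × 1.4 = $120,456.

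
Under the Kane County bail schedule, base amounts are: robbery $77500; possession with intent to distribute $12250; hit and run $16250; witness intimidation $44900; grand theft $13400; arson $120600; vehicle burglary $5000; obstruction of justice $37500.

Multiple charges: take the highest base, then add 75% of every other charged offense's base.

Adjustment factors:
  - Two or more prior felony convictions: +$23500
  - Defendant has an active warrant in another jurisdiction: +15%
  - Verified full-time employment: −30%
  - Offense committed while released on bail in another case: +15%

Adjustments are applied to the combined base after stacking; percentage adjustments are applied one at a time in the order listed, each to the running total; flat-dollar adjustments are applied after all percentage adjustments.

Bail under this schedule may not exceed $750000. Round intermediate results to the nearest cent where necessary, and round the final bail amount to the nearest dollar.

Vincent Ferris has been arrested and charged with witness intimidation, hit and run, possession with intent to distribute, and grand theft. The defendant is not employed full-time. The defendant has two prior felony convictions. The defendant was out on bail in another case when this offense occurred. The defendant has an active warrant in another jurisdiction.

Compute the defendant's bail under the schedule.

$124440

Base amounts from the schedule: witness intimidation $44900; hit and run $16250; possession with intent to distribute $12250; grand theft $13400.
Stacking rule: highest base plus 75% of each additional charge. Highest is witness intimidation at $44900. Additional: $16250 × 75% = $12187.50; $12250 × 75% = $9187.50; $13400 × 75% = $10050. Combined base = $44900 + $31425 = $76325.
Defendant has an active warrant in another jurisdiction (+15%): $76325 × 1.15 = $87773.75.
Offense committed while released on bail in another case (+15%): $87773.75 × 1.15 = $100939.81.
Two or more prior felony convictions (+$23500 flat): $100939.81 + $23500 = $124439.81.
$124439.81 is within the $750000 maximum.
Rounded to the nearest dollar: $124440.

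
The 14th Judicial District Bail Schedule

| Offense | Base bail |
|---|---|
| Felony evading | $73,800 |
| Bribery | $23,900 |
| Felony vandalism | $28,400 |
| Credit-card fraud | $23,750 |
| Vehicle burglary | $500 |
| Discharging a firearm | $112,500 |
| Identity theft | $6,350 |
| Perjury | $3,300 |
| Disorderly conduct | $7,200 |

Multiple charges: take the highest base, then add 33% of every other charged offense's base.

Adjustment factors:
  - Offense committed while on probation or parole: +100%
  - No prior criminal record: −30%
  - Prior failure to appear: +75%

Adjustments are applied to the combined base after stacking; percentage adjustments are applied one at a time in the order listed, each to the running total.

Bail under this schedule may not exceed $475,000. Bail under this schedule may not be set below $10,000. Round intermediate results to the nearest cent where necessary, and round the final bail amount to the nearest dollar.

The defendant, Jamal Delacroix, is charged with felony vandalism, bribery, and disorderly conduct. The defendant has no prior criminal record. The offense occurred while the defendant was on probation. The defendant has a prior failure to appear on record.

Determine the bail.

Base amounts from the schedule: felony vandalism $28,400; bribery $23,900; disorderly conduct $7,200.
Stacking rule: highest base plus 33% of each additional charge. Highest is felony vandalism at $28,400. Additional: $23,900 × 33% = $7,887; $7,200 × 33% = $2,376. Combined base = $28,400 + $10,263 = $38,663.
Offense committed while on probation or parole (+100%): $38,663 × 2 = $77,326.
No prior criminal record (−30%): $77,326 × 0.7 = $54,128.20.
Prior failure to appear (+75%): $54,128.20 × 1.75 = $94,724.35.
$94,724.35 is within the $475,000 maximum.
$94,724.35 is at or above the $10,000 minimum.
Rounded to the nearest dollar: $94,724.

$94,724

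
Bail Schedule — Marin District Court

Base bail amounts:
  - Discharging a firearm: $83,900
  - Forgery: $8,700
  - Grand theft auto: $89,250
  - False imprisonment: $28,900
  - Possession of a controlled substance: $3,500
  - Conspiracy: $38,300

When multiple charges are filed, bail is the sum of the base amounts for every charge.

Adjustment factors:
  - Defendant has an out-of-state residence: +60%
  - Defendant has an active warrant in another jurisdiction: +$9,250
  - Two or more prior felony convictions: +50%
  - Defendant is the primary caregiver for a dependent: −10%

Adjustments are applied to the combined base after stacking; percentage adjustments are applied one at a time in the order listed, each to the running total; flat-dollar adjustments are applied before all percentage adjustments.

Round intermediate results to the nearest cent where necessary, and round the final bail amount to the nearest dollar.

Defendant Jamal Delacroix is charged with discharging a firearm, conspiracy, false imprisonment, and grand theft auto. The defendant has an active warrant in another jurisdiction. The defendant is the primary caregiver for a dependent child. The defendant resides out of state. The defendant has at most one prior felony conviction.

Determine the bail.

$359,424

Base amounts from the schedule: discharging a firearm $83,900; conspiracy $38,300; false imprisonment $28,900; grand theft auto $89,250.
Stacking rule: sum of all bases. $83,900 + $38,300 + $28,900 + $89,250 = $240,350.
Defendant has an active warrant in another jurisdiction (+$9,250 flat): $240,350 + $9,250 = $249,600.
Defendant has an out-of-state residence (+60%): $249,600 × 1.6 = $399,360.
Defendant is the primary caregiver for a dependent (−10%): $399,360 × 0.9 = $359,424.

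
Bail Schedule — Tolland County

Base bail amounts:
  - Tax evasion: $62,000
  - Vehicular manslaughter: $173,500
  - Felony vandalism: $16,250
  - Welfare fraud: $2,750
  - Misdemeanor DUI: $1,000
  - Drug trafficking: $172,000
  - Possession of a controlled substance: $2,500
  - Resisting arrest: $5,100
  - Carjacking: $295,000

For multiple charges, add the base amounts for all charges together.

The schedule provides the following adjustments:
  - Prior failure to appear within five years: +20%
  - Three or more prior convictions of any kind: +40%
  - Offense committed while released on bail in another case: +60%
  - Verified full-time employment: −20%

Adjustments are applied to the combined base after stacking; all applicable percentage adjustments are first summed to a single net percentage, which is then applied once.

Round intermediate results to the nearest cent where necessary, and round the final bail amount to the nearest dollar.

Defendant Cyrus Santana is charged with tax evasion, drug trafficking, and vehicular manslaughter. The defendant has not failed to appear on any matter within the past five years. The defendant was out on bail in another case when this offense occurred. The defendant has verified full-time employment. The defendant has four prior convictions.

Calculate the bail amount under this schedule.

$733,500

Base amounts from the schedule: tax evasion $62,000; drug trafficking $172,000; vehicular manslaughter $173,500.
Stacking rule: sum of all bases. $62,000 + $172,000 + $173,500 = $407,500.
Net percentage adjustment: +40% +60% −20% = +80%. $407,500 × 1.8 = $733,500.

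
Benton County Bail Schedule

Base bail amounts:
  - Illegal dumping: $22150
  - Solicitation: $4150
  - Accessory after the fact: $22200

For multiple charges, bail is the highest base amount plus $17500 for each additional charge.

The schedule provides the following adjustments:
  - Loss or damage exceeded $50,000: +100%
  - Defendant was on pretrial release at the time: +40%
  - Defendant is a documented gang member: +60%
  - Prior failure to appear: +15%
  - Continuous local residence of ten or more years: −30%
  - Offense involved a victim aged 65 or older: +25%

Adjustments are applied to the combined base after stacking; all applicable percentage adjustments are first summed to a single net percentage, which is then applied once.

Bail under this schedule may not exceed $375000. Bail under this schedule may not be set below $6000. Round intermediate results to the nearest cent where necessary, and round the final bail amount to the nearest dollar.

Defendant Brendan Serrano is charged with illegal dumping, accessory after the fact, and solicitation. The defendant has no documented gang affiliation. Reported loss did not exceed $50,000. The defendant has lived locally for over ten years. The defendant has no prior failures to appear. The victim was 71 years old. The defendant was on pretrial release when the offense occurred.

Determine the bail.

Base amounts from the schedule: illegal dumping $22150; accessory after the fact $22200; solicitation $4150.
Stacking rule: highest base plus $17500 per additional charge. Highest is accessory after the fact at $22200; 2 additional charges → +$35000. Combined base = $57200.
Net percentage adjustment: +40% −30% +25% = +35%. $57200 × 1.35 = $77220.
$77220 is within the $375000 maximum.
$77220 is at or above the $6000 minimum.

$77220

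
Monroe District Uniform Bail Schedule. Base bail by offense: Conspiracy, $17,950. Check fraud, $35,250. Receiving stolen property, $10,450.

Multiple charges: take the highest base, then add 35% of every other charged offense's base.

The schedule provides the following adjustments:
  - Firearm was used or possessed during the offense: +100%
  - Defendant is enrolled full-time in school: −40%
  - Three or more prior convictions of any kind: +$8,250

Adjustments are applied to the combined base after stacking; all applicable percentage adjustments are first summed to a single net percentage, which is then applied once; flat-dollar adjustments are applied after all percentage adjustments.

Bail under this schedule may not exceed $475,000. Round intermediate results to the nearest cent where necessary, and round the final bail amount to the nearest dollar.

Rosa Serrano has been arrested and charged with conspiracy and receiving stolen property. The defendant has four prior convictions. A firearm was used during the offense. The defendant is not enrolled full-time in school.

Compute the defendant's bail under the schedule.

$51,465

Base amounts from the schedule: conspiracy $17,950; receiving stolen property $10,450.
Stacking rule: highest base plus 35% of each additional charge. Highest is conspiracy at $17,950. Additional: $10,450 × 35% = $3,657.50. Combined base = $17,950 + $3,657.50 = $21,607.50.
Firearm was used or possessed during the offense (+100%): $21,607.50 × 2 = $43,215.
Three or more prior convictions of any kind (+$8,250 flat): $43,215 + $8,250 = $51,465.
$51,465 is within the $475,000 maximum.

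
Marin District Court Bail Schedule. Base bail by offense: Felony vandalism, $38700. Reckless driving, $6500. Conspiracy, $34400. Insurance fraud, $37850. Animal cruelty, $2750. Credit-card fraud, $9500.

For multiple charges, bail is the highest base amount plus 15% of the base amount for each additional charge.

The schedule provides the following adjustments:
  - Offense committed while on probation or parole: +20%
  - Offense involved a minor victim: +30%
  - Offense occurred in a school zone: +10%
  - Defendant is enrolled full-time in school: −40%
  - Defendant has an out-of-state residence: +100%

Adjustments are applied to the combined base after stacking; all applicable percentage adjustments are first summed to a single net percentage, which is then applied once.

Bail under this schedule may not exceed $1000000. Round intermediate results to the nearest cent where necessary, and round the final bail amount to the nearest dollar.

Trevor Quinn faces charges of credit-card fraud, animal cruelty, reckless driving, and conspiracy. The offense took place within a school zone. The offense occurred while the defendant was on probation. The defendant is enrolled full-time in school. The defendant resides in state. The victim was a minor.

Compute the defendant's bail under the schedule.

$44655

Base amounts from the schedule: credit-card fraud $9500; animal cruelty $2750; reckless driving $6500; conspiracy $34400.
Stacking rule: highest base plus 15% of each additional charge. Highest is conspiracy at $34400. Additional: $9500 × 15% = $1425; $2750 × 15% = $412.50; $6500 × 15% = $975. Combined base = $34400 + $2812.50 = $37212.50.
Net percentage adjustment: +20% +30% +10% −40% = +20%. $37212.50 × 1.2 = $44655.
$44655 is within the $1000000 maximum.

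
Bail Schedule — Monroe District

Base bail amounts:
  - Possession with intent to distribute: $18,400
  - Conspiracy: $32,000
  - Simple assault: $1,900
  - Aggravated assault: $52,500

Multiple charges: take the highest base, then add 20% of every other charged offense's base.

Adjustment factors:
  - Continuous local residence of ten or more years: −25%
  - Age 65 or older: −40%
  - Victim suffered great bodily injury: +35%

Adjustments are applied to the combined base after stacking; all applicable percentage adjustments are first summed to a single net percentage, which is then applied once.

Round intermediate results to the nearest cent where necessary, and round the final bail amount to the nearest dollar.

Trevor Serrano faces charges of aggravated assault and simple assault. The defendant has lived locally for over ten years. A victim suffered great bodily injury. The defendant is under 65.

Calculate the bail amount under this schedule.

$58,168

Base amounts from the schedule: aggravated assault $52,500; simple assault $1,900.
Stacking rule: highest base plus 20% of each additional charge. Highest is aggravated assault at $52,500. Additional: $1,900 × 20% = $380. Combined base = $52,500 + $380 = $52,880.
Net percentage adjustment: −25% +35% = +10%. $52,880 × 1.1 = $58,168.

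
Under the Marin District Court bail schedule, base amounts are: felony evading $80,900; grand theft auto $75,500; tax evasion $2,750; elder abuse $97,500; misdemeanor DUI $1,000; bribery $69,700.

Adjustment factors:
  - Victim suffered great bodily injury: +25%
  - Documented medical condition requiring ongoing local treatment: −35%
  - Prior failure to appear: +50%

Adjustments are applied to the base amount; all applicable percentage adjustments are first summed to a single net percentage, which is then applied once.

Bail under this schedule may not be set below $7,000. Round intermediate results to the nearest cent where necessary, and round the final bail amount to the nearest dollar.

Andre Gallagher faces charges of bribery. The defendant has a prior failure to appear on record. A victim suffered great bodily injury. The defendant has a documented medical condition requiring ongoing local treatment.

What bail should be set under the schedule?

Base amounts from the schedule: bribery $69,700.
Single charge. Combined base = $69,700.
Net percentage adjustment: +25% −35% +50% = +40%. $69,700 × 1.4 = $97,580.
$97,580 is at or above the $7,000 minimum.

$97,580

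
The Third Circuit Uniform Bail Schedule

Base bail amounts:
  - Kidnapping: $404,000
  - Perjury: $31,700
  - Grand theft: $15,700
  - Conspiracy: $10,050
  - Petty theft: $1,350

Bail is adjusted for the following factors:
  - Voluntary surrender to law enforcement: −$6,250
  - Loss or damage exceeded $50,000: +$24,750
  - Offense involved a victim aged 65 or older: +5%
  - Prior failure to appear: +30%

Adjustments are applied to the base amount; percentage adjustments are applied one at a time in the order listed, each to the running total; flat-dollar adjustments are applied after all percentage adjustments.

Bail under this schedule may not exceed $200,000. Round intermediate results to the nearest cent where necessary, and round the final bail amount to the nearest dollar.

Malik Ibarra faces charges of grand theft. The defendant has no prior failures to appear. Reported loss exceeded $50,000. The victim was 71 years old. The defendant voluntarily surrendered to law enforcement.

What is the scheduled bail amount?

Base amounts from the schedule: grand theft $15,700.
Single charge. Combined base = $15,700.
Offense involved a victim aged 65 or older (+5%): $15,700 × 1.05 = $16,485.
Voluntary surrender to law enforcement (−$6,250 flat): $16,485 − $6,250 = $10,235.
Loss or damage exceeded $50,000 (+$24,750 flat): $10,235 + $24,750 = $34,985.
$34,985 is within the $200,000 maximum.

$34,985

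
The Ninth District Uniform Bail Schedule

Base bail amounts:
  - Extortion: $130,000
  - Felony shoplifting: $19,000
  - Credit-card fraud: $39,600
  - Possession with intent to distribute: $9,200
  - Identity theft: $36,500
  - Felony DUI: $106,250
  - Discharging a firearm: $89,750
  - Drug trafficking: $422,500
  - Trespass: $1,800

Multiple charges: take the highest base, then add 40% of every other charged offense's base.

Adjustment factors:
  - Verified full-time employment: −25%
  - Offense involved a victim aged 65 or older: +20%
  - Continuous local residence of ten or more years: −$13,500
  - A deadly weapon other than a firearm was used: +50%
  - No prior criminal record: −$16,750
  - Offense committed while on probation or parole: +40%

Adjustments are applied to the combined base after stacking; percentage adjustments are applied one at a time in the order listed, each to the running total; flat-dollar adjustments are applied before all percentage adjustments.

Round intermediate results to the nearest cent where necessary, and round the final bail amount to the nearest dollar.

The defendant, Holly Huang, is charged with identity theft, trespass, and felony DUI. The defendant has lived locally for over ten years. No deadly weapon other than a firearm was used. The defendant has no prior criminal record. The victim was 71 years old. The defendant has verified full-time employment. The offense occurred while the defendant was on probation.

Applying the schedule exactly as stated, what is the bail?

Base amounts from the schedule: identity theft $36,500; trespass $1,800; felony DUI $106,250.
Stacking rule: highest base plus 40% of each additional charge. Highest is felony DUI at $106,250. Additional: $36,500 × 40% = $14,600; $1,800 × 40% = $720. Combined base = $106,250 + $15,320 = $121,570.
Continuous local residence of ten or more years (−$13,500 flat): $121,570 − $13,500 = $108,070.
No prior criminal record (−$16,750 flat): $108,070 − $16,750 = $91,320.
Verified full-time employment (−25%): $91,320 × 0.75 = $68,490.
Offense involved a victim aged 65 or older (+20%): $68,490 × 1.2 = $82,188.
Offense committed while on probation or parole (+40%): $82,188 × 1.4 = $115,063.20.
Rounded to the nearest dollar: $115,063.

$115,063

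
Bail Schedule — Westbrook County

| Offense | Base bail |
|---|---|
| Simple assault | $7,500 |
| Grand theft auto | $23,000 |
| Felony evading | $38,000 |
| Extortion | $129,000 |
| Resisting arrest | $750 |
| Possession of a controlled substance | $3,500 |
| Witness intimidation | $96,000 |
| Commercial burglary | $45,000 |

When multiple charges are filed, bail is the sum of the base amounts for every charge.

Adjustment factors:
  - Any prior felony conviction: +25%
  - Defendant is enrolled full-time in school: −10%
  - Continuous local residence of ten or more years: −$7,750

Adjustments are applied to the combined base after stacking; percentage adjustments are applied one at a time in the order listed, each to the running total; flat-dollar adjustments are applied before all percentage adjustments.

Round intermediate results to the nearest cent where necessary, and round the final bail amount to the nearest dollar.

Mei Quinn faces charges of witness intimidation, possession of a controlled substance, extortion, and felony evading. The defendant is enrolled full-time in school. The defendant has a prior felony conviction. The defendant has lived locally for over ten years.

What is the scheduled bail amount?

$291,094

Base amounts from the schedule: witness intimidation $96,000; possession of a controlled substance $3,500; extortion $129,000; felony evading $38,000.
Stacking rule: sum of all bases. $96,000 + $3,500 + $129,000 + $38,000 = $266,500.
Continuous local residence of ten or more years (−$7,750 flat): $266,500 − $7,750 = $258,750.
Any prior felony conviction (+25%): $258,750 × 1.25 = $323,437.50.
Defendant is enrolled full-time in school (−10%): $323,437.50 × 0.9 = $291,093.75.
Rounded to the nearest dollar: $291,094.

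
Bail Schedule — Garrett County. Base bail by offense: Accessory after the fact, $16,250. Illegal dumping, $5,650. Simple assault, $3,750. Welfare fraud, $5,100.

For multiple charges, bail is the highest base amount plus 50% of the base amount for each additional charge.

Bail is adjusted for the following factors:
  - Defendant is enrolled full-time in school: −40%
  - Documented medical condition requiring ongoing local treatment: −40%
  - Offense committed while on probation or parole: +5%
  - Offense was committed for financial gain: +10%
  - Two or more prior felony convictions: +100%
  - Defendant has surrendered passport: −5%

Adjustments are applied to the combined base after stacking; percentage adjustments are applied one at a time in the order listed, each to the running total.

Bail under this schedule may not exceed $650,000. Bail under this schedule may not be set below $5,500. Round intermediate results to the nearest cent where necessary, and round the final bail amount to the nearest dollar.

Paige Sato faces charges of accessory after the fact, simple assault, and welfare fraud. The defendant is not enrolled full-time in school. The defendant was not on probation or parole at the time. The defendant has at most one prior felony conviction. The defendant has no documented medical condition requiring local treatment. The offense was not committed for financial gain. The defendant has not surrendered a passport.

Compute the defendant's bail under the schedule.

Base amounts from the schedule: accessory after the fact $16,250; simple assault $3,750; welfare fraud $5,100.
Stacking rule: highest base plus 50% of each additional charge. Highest is accessory after the fact at $16,250. Additional: $3,750 × 50% = $1,875; $5,100 × 50% = $2,550. Combined base = $16,250 + $4,425 = $20,675.
No adjustment factors apply to this defendant.
$20,675 is within the $650,000 maximum.
$20,675 is at or above the $5,500 minimum.

$20,675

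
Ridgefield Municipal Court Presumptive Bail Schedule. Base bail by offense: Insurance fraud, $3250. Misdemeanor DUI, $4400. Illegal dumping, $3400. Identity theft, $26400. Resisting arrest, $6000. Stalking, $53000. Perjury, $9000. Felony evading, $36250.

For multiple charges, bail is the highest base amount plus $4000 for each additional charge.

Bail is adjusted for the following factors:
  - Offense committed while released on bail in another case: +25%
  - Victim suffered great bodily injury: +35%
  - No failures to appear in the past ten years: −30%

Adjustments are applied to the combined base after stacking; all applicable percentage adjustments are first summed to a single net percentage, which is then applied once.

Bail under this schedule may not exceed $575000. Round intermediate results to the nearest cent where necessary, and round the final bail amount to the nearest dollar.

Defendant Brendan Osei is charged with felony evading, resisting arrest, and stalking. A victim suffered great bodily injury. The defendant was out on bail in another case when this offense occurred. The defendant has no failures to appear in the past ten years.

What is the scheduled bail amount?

Base amounts from the schedule: felony evading $36250; resisting arrest $6000; stalking $53000.
Stacking rule: highest base plus $4000 per additional charge. Highest is stalking at $53000; 2 additional charges → +$8000. Combined base = $61000.
Net percentage adjustment: +25% +35% −30% = +30%. $61000 × 1.3 = $79300.
$79300 is within the $575000 maximum.

$79300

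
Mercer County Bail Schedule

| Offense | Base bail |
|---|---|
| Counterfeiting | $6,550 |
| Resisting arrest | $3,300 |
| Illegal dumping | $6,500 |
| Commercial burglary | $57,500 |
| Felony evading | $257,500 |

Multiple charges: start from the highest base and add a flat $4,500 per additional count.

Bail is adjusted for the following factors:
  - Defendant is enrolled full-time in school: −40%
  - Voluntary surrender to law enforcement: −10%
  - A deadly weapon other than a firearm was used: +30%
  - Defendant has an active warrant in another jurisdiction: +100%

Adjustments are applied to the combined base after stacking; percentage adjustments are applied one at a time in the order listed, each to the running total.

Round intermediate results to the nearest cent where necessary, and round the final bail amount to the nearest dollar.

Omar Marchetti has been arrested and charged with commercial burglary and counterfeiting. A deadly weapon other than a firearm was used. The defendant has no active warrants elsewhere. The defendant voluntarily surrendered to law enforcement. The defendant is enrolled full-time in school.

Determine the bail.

Base amounts from the schedule: commercial burglary $57,500; counterfeiting $6,550.
Stacking rule: highest base plus $4,500 per additional charge. Highest is commercial burglary at $57,500; 1 additional charge → +$4,500. Combined base = $62,000.
Defendant is enrolled full-time in school (−40%): $62,000 × 0.6 = $37,200.
Voluntary surrender to law enforcement (−10%): $37,200 × 0.9 = $33,480.
A deadly weapon other than a firearm was used (+30%): $33,480 × 1.3 = $43,524.

$43,524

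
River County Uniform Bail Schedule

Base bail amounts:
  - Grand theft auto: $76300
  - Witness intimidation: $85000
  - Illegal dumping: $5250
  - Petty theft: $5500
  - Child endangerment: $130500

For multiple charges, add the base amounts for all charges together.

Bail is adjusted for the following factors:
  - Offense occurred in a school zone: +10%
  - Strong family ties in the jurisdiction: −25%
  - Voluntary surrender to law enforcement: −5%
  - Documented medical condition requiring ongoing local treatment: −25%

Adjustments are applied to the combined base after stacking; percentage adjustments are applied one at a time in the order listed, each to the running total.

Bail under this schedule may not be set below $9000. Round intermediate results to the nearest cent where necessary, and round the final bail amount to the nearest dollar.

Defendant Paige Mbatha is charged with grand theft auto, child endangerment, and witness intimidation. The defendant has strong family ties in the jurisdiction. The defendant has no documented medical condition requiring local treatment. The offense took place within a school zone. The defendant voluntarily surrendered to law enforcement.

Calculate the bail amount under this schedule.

Base amounts from the schedule: grand theft auto $76300; child endangerment $130500; witness intimidation $85000.
Stacking rule: sum of all bases. $76300 + $130500 + $85000 = $291800.
Offense occurred in a school zone (+10%): $291800 × 1.1 = $320980.
Strong family ties in the jurisdiction (−25%): $320980 × 0.75 = $240735.
Voluntary surrender to law enforcement (−5%): $240735 × 0.95 = $228698.25.
$228698.25 is at or above the $9000 minimum.
Rounded to the nearest dollar: $228698.

$228698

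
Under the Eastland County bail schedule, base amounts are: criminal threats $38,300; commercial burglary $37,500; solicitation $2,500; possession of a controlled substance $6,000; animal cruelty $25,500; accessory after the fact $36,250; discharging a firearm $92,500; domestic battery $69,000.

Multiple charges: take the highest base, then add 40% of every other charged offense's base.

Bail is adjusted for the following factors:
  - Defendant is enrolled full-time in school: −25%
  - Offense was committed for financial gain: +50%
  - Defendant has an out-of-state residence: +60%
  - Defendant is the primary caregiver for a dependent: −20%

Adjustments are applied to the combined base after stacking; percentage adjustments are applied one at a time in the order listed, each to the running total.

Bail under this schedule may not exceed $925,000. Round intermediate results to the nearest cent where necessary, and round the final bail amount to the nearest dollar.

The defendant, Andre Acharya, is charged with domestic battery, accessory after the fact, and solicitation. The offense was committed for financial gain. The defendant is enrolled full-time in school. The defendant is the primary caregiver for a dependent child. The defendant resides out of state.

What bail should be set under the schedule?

$121,680

Base amounts from the schedule: domestic battery $69,000; accessory after the fact $36,250; solicitation $2,500.
Stacking rule: highest base plus 40% of each additional charge. Highest is domestic battery at $69,000. Additional: $36,250 × 40% = $14,500; $2,500 × 40% = $1,000. Combined base = $69,000 + $15,500 = $84,500.
Defendant is enrolled full-time in school (−25%): $84,500 × 0.75 = $63,375.
Offense was committed for financial gain (+50%): $63,375 × 1.5 = $95,062.50.
Defendant has an out-of-state residence (+60%): $95,062.50 × 1.6 = $152,100.
Defendant is the primary caregiver for a dependent (−20%): $152,100 × 0.8 = $121,680.
$121,680 is within the $925,000 maximum.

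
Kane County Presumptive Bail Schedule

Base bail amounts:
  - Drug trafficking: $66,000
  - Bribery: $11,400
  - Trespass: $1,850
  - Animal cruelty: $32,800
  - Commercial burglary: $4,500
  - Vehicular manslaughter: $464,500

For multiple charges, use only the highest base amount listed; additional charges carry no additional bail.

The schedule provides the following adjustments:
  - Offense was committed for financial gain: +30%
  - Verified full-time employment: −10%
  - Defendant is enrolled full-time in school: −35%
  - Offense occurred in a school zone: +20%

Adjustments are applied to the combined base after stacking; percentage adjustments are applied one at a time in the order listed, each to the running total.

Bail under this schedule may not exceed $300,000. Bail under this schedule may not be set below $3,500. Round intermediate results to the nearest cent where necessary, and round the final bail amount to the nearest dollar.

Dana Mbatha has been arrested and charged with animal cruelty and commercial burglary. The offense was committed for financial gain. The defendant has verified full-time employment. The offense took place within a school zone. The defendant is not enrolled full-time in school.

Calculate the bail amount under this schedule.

Base amounts from the schedule: animal cruelty $32,800; commercial burglary $4,500.
Stacking rule: use the highest base only. Highest is animal cruelty at $32,800. Combined base = $32,800.
Offense was committed for financial gain (+30%): $32,800 × 1.3 = $42,640.
Verified full-time employment (−10%): $42,640 × 0.9 = $38,376.
Offense occurred in a school zone (+20%): $38,376 × 1.2 = $46,051.20.
$46,051.20 is within the $300,000 maximum.
$46,051.20 is at or above the $3,500 minimum.
Rounded to the nearest dollar: $46,051.

$46,051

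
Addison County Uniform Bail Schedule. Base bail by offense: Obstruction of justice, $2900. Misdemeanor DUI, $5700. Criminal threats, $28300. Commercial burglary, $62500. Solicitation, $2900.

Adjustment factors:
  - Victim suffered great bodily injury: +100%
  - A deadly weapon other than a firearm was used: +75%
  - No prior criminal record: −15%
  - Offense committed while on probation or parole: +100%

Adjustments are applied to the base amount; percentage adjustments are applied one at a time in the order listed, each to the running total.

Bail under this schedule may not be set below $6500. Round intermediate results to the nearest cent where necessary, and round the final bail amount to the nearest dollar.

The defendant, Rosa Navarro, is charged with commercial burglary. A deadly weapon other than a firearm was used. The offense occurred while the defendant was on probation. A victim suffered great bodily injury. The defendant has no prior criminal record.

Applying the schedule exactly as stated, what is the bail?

Base amounts from the schedule: commercial burglary $62500.
Single charge. Combined base = $62500.
Victim suffered great bodily injury (+100%): $62500 × 2 = $125000.
A deadly weapon other than a firearm was used (+75%): $125000 × 1.75 = $218750.
No prior criminal record (−15%): $218750 × 0.85 = $185937.50.
Offense committed while on probation or parole (+100%): $185937.50 × 2 = $371875.
$371875 is at or above the $6500 minimum.

$371875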